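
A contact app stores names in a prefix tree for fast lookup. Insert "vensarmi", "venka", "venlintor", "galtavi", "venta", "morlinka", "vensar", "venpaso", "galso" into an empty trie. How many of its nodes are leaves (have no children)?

8

Leaves are exactly the stored words that no other stored word extends.
Those words: "galso", "galtavi", "morlinka", "venka", "venlintor", "venpaso", "vensarmi", "venta"
Leaf count: 8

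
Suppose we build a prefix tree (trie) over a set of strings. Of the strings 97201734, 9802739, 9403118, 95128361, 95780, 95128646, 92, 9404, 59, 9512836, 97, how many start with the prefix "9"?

Traverse to the node for "9", then collect every word in that subtree.
Matches: "92", "9403118", "9404", "9512836", "95128361", "95128646", "95780", "97", "97201734", "9802739"
Count: 10

10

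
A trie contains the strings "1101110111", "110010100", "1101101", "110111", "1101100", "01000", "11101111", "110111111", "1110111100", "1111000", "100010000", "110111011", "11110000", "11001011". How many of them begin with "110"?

Walk to "110"; the words in its subtree are exactly those with that prefix.
Words under "110": 110010100, 11001011, 1101100, 1101101, 110111, 110111011, 1101110111, 110111111
Count: 8

8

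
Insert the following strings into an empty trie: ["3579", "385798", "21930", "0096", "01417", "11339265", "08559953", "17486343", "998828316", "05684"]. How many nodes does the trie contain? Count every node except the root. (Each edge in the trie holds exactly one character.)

Insert word by word; a character creates a node only if that edge doesn't already exist:
  "3579" → 4 new (3, 5, 7, 9)
  "385798" → prefix "3" already present; 5 new (8, 5, 7, 9, 8)
  "21930" → 5 new (2, 1, 9, 3, 0)
  "0096" → 4 new (0, 0, 9, 6)
  "01417" → prefix "0" already present; 4 new (1, 4, 1, 7)
  "11339265" → 8 new (1, 1, 3, 3, 9, 2, 6, 5)
  "08559953" → prefix "0" already present; 7 new (8, 5, 5, 9, 9, 5, 3)
  "17486343" → prefix "1" already present; 7 new (7, 4, 8, 6, 3, 4, 3)
  "998828316" → 9 new (9, 9, 8, 8, 2, 8, 3, 1, 6)
  "05684" → prefix "0" already present; 4 new (5, 6, 8, 4)
Total nodes = 4 + 5 + 5 + 4 + 4 + 8 + 7 + 7 + 9 + 4 = 57

57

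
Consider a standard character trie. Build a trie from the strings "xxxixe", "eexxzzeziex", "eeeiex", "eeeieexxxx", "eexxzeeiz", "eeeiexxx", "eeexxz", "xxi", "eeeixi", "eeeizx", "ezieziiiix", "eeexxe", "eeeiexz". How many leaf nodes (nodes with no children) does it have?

A leaf is a node with no children — equivalently, the end of a word that is not a proper prefix of any other stored word.
Those words: "eeeieexxxx", "eeeiexxx", "eeeiexz", "eeeixi", "eeeizx", "eeexxe", "eeexxz", "eexxzeeiz", "eexxzzeziex", "ezieziiiix", "xxi", "xxxixe"
Leaf count: 12

12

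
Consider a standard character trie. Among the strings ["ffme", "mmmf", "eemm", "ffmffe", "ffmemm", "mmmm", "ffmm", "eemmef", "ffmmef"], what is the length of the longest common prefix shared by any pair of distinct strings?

Equivalently: take the maximum, over all pairs, of their longest common prefix length.
e.g. "eemm" and "eemmef" share the prefix "eemm" of length 4; no pair shares a longer one.
Longest shared-prefix length: 4

4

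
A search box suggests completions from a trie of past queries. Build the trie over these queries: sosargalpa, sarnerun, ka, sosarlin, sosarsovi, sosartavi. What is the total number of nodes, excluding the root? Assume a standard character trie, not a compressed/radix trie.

30

Trace insertions, counting only characters that open a new branch:
  "sosargalpa" → 10 new (s, o, s, a, r, g, a, l, p, a)
  "sarnerun" → prefix "s" already present; 7 new (a, r, n, e, r, u, n)
  "ka" → 2 new (k, a)
  "sosarlin" → prefix "sosar" already present; 3 new (l, i, n)
  "sosarsovi" → prefix "sosar" already present; 4 new (s, o, v, i)
  "sosartavi" → prefix "sosar" already present; 4 new (t, a, v, i)
Total nodes = 10 + 7 + 2 + 3 + 4 + 4 = 30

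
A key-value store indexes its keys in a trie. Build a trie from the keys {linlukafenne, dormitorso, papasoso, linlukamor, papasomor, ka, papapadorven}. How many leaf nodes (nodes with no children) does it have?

Leaves are exactly the stored words that no other stored word extends.
Those words: "dormitorso", "ka", "linlukafenne", "linlukamor", "papapadorven", "papasomor", "papasoso"
Leaf count: 7

7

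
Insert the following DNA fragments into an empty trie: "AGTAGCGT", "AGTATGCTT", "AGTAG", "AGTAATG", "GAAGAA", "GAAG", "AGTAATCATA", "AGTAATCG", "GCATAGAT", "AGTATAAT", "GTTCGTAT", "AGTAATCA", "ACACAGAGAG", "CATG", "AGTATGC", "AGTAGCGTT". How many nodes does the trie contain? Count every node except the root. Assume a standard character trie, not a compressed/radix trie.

Insert word by word; a character creates a node only if that edge doesn't already exist:
  "AGTAGCGT" → 8 new (A, G, T, A, G, C, G, T)
  "AGTATGCTT" → prefix "AGTA" already present; 5 new (T, G, C, T, T)
  "AGTAG" → prefix "AGTAG" already present; 0 new (none)
  "AGTAATG" → prefix "AGTA" already present; 3 new (A, T, G)
  "GAAGAA" → 6 new (G, A, A, G, A, A)
  "GAAG" → prefix "GAAG" already present; 0 new (none)
  "AGTAATCATA" → prefix "AGTAAT" already present; 4 new (C, A, T, A)
  "AGTAATCG" → prefix "AGTAATC" already present; 1 new (G)
  "GCATAGAT" → prefix "G" already present; 7 new (C, A, T, A, G, A, T)
  "AGTATAAT" → prefix "AGTAT" already present; 3 new (A, A, T)
  "GTTCGTAT" → prefix "G" already present; 7 new (T, T, C, G, T, A, T)
  "AGTAATCA" → prefix "AGTAATCA" already present; 0 new (none)
  "ACACAGAGAG" → prefix "A" already present; 9 new (C, A, C, A, G, A, G, A, G)
  "CATG" → 4 new (C, A, T, G)
  "AGTATGC" → prefix "AGTATGC" already present; 0 new (none)
  "AGTAGCGTT" → prefix "AGTAGCGT" already present; 1 new (T)
Total nodes = 8 + 5 + 0 + 3 + 6 + 0 + 4 + 1 + 7 + 3 + 7 + 0 + 9 + 4 + 0 + 1 = 58

58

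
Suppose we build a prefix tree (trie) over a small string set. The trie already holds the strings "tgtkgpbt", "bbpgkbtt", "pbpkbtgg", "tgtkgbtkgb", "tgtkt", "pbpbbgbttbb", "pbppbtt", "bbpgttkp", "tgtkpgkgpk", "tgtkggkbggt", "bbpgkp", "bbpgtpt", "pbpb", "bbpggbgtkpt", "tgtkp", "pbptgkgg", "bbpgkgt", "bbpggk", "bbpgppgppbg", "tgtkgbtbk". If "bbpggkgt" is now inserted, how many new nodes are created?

"bbpggk" is already a path in the trie; the remaining "gt" must be added.
New nodes needed: |"bbpggkgt"| − 6 = 8 − 6 = 2.

2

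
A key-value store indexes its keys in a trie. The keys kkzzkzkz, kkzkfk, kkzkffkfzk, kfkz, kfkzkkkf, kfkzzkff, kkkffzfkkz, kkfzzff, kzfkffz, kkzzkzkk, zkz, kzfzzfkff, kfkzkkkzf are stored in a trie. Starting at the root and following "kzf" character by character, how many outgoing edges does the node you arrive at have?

Follow the path "kzf" to its node, then look at its outgoing edges.
Characters that immediately follow "kzf" among the stored strings: {k, z}.
That node has 2 child edges.

2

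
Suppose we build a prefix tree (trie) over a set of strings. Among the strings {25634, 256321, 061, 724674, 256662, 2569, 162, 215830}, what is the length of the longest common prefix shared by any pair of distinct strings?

4

The deepest shared node is where two words last agree before diverging.
"256321" and "25634" agree on "2563" (4 characters) before diverging; nothing deeper is shared.
Longest shared-prefix length: 4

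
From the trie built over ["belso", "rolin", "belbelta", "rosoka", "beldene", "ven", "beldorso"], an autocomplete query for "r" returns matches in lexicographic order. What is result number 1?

rolin

DFS of the "r" subtree visits, in order: "rolin", "rosoka"
Position 1: rolin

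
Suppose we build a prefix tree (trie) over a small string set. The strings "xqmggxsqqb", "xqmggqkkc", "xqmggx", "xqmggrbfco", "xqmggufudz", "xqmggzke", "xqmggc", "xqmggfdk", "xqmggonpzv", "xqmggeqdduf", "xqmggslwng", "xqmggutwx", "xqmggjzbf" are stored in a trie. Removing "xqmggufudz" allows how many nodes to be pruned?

4

After clearing the end-marker at "xqmggufudz", prune upward until reaching a node still needed by another word.
The suffix "fudz" (4 nodes) is used only by "xqmggufudz"; the node for "xqmggu" still has the child "t", so pruning stops there.
Nodes removed: 4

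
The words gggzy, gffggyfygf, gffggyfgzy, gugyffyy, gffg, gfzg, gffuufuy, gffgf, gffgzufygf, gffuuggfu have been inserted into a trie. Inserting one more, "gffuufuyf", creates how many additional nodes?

1

"gffuufuy" is already a path in the trie; the remaining "f" must be added.
So 9 − 8 = 1 new nodes.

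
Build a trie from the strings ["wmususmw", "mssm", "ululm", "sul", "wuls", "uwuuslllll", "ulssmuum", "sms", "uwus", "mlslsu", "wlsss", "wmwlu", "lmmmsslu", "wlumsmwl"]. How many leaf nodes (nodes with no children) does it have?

14

A leaf is a node with no children — equivalently, the end of a word that is not a proper prefix of any other stored word.
Those words: "lmmmsslu", "mlslsu", "mssm", "sms", "sul", "ulssmuum", "ululm", "uwus", "uwuuslllll", "wlsss", "wlumsmwl", "wmususmw", "wmwlu", "wuls"
Leaf count: 14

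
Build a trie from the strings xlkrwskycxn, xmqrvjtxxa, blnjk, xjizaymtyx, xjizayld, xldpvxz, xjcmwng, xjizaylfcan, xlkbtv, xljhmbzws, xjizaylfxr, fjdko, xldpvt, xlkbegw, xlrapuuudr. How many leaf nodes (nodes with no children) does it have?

15

A leaf is a node with no children — equivalently, the end of a word that is not a proper prefix of any other stored word.
Those words: "blnjk", "fjdko", "xjcmwng", "xjizayld", "xjizaylfcan", "xjizaylfxr", "xjizaymtyx", "xldpvt", "xldpvxz", "xljhmbzws", "xlkbegw", "xlkbtv", "xlkrwskycxn", "xlrapuuudr", "xmqrvjtxxa"
Leaf count: 15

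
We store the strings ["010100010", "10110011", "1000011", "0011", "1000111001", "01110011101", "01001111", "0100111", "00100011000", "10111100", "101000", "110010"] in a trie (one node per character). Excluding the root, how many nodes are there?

For each word, the new-node count is its length minus the longest prefix already in the trie:
  "010100010" → 9 new (0, 1, 0, 1, 0, 0, 0, 1, 0)
  "10110011" → 8 new (1, 0, 1, 1, 0, 0, 1, 1)
  "1000011" → prefix "10" already present; 5 new (0, 0, 0, 1, 1)
  "0011" → prefix "0" already present; 3 new (0, 1, 1)
  "1000111001" → prefix "1000" already present; 6 new (1, 1, 1, 0, 0, 1)
  "01110011101" → prefix "01" already present; 9 new (1, 1, 0, 0, 1, 1, 1, 0, 1)
  "01001111" → prefix "010" already present; 5 new (0, 1, 1, 1, 1)
  "0100111" → prefix "0100111" already present; 0 new (none)
  "00100011000" → prefix "001" already present; 8 new (0, 0, 0, 1, 1, 0, 0, 0)
  "10111100" → prefix "1011" already present; 4 new (1, 1, 0, 0)
  "101000" → prefix "101" already present; 3 new (0, 0, 0)
  "110010" → prefix "1" already present; 5 new (1, 0, 0, 1, 0)
Total nodes = 9 + 8 + 5 + 3 + 6 + 9 + 5 + 0 + 8 + 4 + 3 + 5 = 65

65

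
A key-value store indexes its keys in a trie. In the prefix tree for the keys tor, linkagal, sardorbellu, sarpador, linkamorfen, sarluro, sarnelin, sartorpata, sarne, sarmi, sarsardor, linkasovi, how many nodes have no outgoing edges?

A leaf is a node with no children — equivalently, the end of a word that is not a proper prefix of any other stored word.
Those words: "linkagal", "linkamorfen", "linkasovi", "sardorbellu", "sarluro", "sarmi", "sarnelin", "sarpador", "sarsardor", "sartorpata", "tor"
Leaf count: 11

11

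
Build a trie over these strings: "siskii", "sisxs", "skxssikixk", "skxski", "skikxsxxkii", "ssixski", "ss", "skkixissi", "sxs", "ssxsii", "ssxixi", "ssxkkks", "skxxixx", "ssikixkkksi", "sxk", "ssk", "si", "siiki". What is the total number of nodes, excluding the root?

71

Count nodes per top-level branch (shared prefixes stored once):
  's'-branch (si, siiki, siskii, sisxs, skikxsxxkii, skkixissi, skxski, skxssikixk, skxxixx, ss, ssikixkkksi, ssixski, ssk, ssxixi, ssxkkks, ssxsii, sxk, sxs): 71 nodes
Sum: 71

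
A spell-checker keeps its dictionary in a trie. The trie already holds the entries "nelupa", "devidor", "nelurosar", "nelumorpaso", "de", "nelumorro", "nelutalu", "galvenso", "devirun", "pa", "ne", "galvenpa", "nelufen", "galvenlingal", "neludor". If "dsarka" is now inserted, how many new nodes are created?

"d" is already a path in the trie; the remaining "sarka" must be added.
Each of the 5 remaining characters creates one node.

5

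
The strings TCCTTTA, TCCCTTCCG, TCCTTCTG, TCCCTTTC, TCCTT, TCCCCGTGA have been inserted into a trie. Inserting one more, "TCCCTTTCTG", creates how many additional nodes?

2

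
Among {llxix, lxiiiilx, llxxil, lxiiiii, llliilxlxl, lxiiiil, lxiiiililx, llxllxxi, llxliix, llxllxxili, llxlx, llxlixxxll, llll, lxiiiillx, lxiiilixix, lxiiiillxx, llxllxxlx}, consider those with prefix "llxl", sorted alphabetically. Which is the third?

llxllxxi

Words with prefix "llxl", in lexicographic order: "llxliix", "llxlixxxll", "llxllxxi", "llxllxxili", "llxllxxlx", "llxlx"
The 3rd is llxllxxi.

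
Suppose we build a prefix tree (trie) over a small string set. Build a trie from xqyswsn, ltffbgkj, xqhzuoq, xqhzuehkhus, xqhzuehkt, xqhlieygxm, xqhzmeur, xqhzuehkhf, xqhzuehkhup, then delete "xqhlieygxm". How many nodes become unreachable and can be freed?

After clearing the end-marker at "xqhlieygxm", prune upward until reaching a node still needed by another word.
The suffix "lieygxm" (7 nodes) is used only by "xqhlieygxm"; the node for "xqh" still has the child "z", so pruning stops there.
Nodes removed: 7

7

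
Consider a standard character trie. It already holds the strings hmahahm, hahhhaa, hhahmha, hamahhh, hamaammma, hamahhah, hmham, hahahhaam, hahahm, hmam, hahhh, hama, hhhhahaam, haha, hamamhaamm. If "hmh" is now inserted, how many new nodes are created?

0

Every character of "hmh" already lies on an existing path (it is a prefix of some stored word).
No new nodes are needed: 0.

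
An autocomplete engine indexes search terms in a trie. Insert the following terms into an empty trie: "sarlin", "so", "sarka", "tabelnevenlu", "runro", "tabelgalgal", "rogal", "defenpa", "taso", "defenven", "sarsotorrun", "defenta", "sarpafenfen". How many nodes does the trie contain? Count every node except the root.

For each word, the new-node count is its length minus the longest prefix already in the trie:
  "sarlin" → 6 new (s, a, r, l, i, n)
  "so" → prefix "s" already present; 1 new (o)
  "sarka" → prefix "sar" already present; 2 new (k, a)
  "tabelnevenlu" → 12 new (t, a, b, e, l, n, e, v, e, n, l, u)
  "runro" → 5 new (r, u, n, r, o)
  "tabelgalgal" → prefix "tabel" already present; 6 new (g, a, l, g, a, l)
  "rogal" → prefix "r" already present; 4 new (o, g, a, l)
  "defenpa" → 7 new (d, e, f, e, n, p, a)
  "taso" → prefix "ta" already present; 2 new (s, o)
  "defenven" → prefix "defen" already present; 3 new (v, e, n)
  "sarsotorrun" → prefix "sar" already present; 8 new (s, o, t, o, r, r, u, n)
  "defenta" → prefix "defen" already present; 2 new (t, a)
  "sarpafenfen" → prefix "sar" already present; 8 new (p, a, f, e, n, f, e, n)
Total nodes = 6 + 1 + 2 + 12 + 5 + 6 + 4 + 7 + 2 + 3 + 8 + 2 + 8 = 66

66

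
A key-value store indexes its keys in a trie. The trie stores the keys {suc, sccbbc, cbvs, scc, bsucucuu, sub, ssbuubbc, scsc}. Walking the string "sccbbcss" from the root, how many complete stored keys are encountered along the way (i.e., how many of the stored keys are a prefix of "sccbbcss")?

Check each prefix of "sccbbcss" against the stored set — each match is an end-marker on the path.
Prefixes of the query that are stored words: "scc", "sccbbc"
Count: 2

2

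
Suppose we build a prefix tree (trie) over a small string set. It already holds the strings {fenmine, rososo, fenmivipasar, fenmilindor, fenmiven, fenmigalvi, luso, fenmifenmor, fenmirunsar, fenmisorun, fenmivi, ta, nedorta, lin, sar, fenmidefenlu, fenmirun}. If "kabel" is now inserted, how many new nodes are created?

5

No existing word starts with "k", so every character of "kabel" needs a new node.
5 − 0 = 5 new nodes.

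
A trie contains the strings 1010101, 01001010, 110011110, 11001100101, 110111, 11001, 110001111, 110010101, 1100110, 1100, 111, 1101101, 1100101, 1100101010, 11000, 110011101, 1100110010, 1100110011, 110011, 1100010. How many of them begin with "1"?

Walk to "1"; the words in its subtree are exactly those with that prefix.
Matches: "1010101", "1100", "11000", "1100010", "110001111", "11001", "1100101", "110010101", "1100101010", "110011", "1100110", "1100110010", "11001100101", "1100110011", "110011101", "110011110", "1101101", "110111", "111"
Count: 19

19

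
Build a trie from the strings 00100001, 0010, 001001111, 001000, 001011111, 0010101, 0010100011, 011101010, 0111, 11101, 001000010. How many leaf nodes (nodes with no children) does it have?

A leaf is a node with no children — equivalently, the end of a word that is not a proper prefix of any other stored word.
Those words: "001000010", "001001111", "0010100011", "0010101", "001011111", "011101010", "11101"
Leaf count: 7

7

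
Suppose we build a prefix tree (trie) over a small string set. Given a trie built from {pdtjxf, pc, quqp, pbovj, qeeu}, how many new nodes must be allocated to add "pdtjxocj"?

3

Walking "pdtjxocj" from the root, the first 5 characters ("pdtjx") follow existing edges; "o" is the first miss.
Each of the 3 remaining characters creates one node.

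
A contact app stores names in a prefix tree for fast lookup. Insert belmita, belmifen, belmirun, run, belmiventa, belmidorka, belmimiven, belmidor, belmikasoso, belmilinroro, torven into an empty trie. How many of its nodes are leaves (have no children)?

A leaf is a node with no children — equivalently, the end of a word that is not a proper prefix of any other stored word.
Those words: "belmidorka", "belmifen", "belmikasoso", "belmilinroro", "belmimiven", "belmirun", "belmita", "belmiventa", "run", "torven"
Leaf count: 10

10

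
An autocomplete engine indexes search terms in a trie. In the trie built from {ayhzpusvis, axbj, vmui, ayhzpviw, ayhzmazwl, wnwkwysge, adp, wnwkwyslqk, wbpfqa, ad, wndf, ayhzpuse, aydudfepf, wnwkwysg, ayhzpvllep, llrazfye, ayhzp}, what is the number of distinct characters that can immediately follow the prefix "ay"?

2

Walk "ay" from the root, arriving at one node.
Distinct next characters after "ay": d, h.
That node has 2 child edges.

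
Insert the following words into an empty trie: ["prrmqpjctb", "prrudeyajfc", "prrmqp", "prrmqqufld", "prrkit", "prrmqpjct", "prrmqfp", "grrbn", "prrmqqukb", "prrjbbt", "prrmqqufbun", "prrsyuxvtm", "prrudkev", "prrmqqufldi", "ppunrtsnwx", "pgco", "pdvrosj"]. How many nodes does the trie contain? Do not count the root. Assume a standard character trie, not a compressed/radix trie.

Insert word by word; a character creates a node only if that edge doesn't already exist:
  "prrmqpjctb" → 10 new (p, r, r, m, q, p, j, c, t, b)
  "prrudeyajfc" → prefix "prr" already present; 8 new (u, d, e, y, a, j, f, c)
  "prrmqp" → prefix "prrmqp" already present; 0 new (none)
  "prrmqqufld" → prefix "prrmq" already present; 5 new (q, u, f, l, d)
  "prrkit" → prefix "prr" already present; 3 new (k, i, t)
  "prrmqpjct" → prefix "prrmqpjct" already present; 0 new (none)
  "prrmqfp" → prefix "prrmq" already present; 2 new (f, p)
  "grrbn" → 5 new (g, r, r, b, n)
  "prrmqqukb" → prefix "prrmqqu" already present; 2 new (k, b)
  "prrjbbt" → prefix "prr" already present; 4 new (j, b, b, t)
  "prrmqqufbun" → prefix "prrmqquf" already present; 3 new (b, u, n)
  "prrsyuxvtm" → prefix "prr" already present; 7 new (s, y, u, x, v, t, m)
  "prrudkev" → prefix "prrud" already present; 3 new (k, e, v)
  "prrmqqufldi" → prefix "prrmqqufld" already present; 1 new (i)
  "ppunrtsnwx" → prefix "p" already present; 9 new (p, u, n, r, t, s, n, w, x)
  "pgco" → prefix "p" already present; 3 new (g, c, o)
  "pdvrosj" → prefix "p" already present; 6 new (d, v, r, o, s, j)
Total nodes = 10 + 8 + 0 + 5 + 3 + 0 + 2 + 5 + 2 + 4 + 3 + 7 + 3 + 1 + 9 + 3 + 6 = 71

71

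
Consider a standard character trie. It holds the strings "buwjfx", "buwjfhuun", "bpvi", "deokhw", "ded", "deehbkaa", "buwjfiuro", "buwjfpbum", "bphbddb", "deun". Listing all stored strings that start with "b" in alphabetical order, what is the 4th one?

buwjfiuro

Filter for "b…" and sort: "bphbddb", "bpvi", "buwjfhuun", "buwjfiuro", "buwjfpbum", "buwjfx"
The 4th is buwjfiuro.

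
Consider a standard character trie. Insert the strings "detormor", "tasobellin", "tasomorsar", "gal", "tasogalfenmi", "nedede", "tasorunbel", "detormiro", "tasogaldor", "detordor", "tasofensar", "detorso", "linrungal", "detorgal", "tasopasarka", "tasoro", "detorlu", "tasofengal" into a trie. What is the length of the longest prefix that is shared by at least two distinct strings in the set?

7

The deepest shared node is where two words last agree before diverging.
e.g. "tasofengal" and "tasofensar" share the prefix "tasofen" of length 7; no pair shares a longer one.
Longest shared-prefix length: 7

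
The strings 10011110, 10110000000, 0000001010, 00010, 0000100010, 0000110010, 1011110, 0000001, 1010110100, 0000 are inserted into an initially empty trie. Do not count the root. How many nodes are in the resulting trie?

50

Trace insertions, counting only characters that open a new branch:
  "10011110" → 8 new (1, 0, 0, 1, 1, 1, 1, 0)
  "10110000000" → prefix "10" already present; 9 new (1, 1, 0, 0, 0, 0, 0, 0, 0)
  "0000001010" → 10 new (0, 0, 0, 0, 0, 0, 1, 0, 1, 0)
  "00010" → prefix "000" already present; 2 new (1, 0)
  "0000100010" → prefix "0000" already present; 6 new (1, 0, 0, 0, 1, 0)
  "0000110010" → prefix "00001" already present; 5 new (1, 0, 0, 1, 0)
  "1011110" → prefix "1011" already present; 3 new (1, 1, 0)
  "0000001" → prefix "0000001" already present; 0 new (none)
  "1010110100" → prefix "101" already present; 7 new (0, 1, 1, 0, 1, 0, 0)
  "0000" → prefix "0000" already present; 0 new (none)
Total nodes = 8 + 9 + 10 + 2 + 6 + 5 + 3 + 0 + 7 + 0 = 50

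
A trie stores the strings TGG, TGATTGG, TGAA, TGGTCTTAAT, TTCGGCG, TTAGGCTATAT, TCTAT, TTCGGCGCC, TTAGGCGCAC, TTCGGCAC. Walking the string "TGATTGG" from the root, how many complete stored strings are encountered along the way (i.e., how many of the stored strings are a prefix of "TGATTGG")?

Traverse "TGATTGG" character by character; count nodes along the way that are marked as word ends.
Prefixes of the query that are stored words: "TGATTGG"
Count: 1

1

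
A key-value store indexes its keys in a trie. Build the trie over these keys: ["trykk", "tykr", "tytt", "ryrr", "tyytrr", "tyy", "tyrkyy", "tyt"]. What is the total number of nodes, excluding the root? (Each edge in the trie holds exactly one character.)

22

Trie structure (* marks end of a word):
(root)
├─ r
│  └─ y
│     └─ r
│        └─ r *
└─ t
   ├─ r
   │  └─ y
   │     └─ k
   │        └─ k *
   └─ y
      ├─ k
      │  └─ r *
      ├─ r
      │  └─ k
      │     └─ y
      │        └─ y *
      ├─ t *
      │  └─ t *
      └─ y *
         └─ t
            └─ r
               └─ r *
Counting every labelled node above: 22.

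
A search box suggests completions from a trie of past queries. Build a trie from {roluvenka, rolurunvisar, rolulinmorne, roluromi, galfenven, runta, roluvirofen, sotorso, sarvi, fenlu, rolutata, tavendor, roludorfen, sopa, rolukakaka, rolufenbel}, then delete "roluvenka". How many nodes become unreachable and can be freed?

A node on "roluvenka"'s path can go only if nothing else ends at it or branches off below it.
The suffix "enka" (4 nodes) is used only by "roluvenka"; the node for "roluv" still has the child "i", so pruning stops there.
Nodes removed: 4

4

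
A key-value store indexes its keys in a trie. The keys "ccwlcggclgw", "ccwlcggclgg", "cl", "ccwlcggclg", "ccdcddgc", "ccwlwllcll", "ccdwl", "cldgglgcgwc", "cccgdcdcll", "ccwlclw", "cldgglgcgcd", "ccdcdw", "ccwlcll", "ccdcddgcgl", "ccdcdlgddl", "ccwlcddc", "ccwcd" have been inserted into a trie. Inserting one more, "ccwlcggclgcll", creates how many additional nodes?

Walking "ccwlcggclgcll" from the root, the first 10 characters ("ccwlcggclg") follow existing edges; "c" is the first miss.
So 13 − 10 = 3 new nodes.

3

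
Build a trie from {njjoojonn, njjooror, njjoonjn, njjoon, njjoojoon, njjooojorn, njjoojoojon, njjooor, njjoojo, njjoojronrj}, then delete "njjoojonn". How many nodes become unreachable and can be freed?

Walk "njjoojonn" from the leaf back toward the root, removing each node that no remaining word uses.
The suffix "nn" (2 nodes) is used only by "njjoojonn"; the node for "njjoojo" still has the child "o", so pruning stops there.
Nodes removed: 2

2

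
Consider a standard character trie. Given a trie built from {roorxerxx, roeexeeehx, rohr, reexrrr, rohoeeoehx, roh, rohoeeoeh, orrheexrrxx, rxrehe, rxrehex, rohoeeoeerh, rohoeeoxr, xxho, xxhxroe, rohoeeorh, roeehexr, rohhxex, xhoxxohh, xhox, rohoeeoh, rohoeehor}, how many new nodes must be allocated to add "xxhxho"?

2

The longest prefix of "xxhxho" already in the trie is "xxhx" (length 4).
Each of the 2 remaining characters creates one node.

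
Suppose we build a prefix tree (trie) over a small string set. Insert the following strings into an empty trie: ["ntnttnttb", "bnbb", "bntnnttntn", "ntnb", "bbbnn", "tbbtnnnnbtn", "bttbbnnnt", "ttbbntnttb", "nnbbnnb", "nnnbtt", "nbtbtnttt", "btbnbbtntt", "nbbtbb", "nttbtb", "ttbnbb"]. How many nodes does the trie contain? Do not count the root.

91

For each word, the new-node count is its length minus the longest prefix already in the trie:
  "ntnttnttb" → 9 new (n, t, n, t, t, n, t, t, b)
  "bnbb" → 4 new (b, n, b, b)
  "bntnnttntn" → prefix "bn" already present; 8 new (t, n, n, t, t, n, t, n)
  "ntnb" → prefix "ntn" already present; 1 new (b)
  "bbbnn" → prefix "b" already present; 4 new (b, b, n, n)
  "tbbtnnnnbtn" → 11 new (t, b, b, t, n, n, n, n, b, t, n)
  "bttbbnnnt" → prefix "b" already present; 8 new (t, t, b, b, n, n, n, t)
  "ttbbntnttb" → prefix "t" already present; 9 new (t, b, b, n, t, n, t, t, b)
  "nnbbnnb" → prefix "n" already present; 6 new (n, b, b, n, n, b)
  "nnnbtt" → prefix "nn" already present; 4 new (n, b, t, t)
  "nbtbtnttt" → prefix "n" already present; 8 new (b, t, b, t, n, t, t, t)
  "btbnbbtntt" → prefix "bt" already present; 8 new (b, n, b, b, t, n, t, t)
  "nbbtbb" → prefix "nb" already present; 4 new (b, t, b, b)
  "nttbtb" → prefix "nt" already present; 4 new (t, b, t, b)
  "ttbnbb" → prefix "ttb" already present; 3 new (n, b, b)
Total nodes = 9 + 4 + 8 + 1 + 4 + 11 + 8 + 9 + 6 + 4 + 8 + 8 + 4 + 4 + 3 = 91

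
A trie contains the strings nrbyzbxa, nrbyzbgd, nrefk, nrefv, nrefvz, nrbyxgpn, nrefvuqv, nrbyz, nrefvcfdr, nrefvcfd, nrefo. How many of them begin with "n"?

Walk to "n"; the words in its subtree are exactly those with that prefix.
Words under "n": nrbyxgpn, nrbyz, nrbyzbgd, nrbyzbxa, nrefk, nrefo, nrefv, nrefvcfd, nrefvcfdr, nrefvuqv, nrefvz
Count: 11

11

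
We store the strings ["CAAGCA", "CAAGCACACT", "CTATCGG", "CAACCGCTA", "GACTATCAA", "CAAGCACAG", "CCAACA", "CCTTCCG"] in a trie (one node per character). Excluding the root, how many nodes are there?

42

For each word, the new-node count is its length minus the longest prefix already in the trie:
  "CAAGCA" → 6 new (C, A, A, G, C, A)
  "CAAGCACACT" → prefix "CAAGCA" already present; 4 new (C, A, C, T)
  "CTATCGG" → prefix "C" already present; 6 new (T, A, T, C, G, G)
  "CAACCGCTA" → prefix "CAA" already present; 6 new (C, C, G, C, T, A)
  "GACTATCAA" → 9 new (G, A, C, T, A, T, C, A, A)
  "CAAGCACAG" → prefix "CAAGCACA" already present; 1 new (G)
  "CCAACA" → prefix "C" already present; 5 new (C, A, A, C, A)
  "CCTTCCG" → prefix "CC" already present; 5 new (T, T, C, C, G)
Total nodes = 6 + 4 + 6 + 6 + 9 + 1 + 5 + 5 = 42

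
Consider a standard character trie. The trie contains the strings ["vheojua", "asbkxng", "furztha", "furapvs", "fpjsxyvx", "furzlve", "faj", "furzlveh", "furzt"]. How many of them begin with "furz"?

Traverse to the node for "furz", then collect every word in that subtree.
Matches: "furzlve", "furzlveh", "furzt", "furztha"
Count: 4

4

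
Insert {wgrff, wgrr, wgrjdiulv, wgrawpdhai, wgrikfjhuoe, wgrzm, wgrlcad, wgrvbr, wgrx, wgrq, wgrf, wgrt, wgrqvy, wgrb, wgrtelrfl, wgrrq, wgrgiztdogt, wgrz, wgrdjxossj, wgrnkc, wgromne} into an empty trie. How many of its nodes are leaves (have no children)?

16

A leaf is a node with no children — equivalently, the end of a word that is not a proper prefix of any other stored word.
Those words: "wgrawpdhai", "wgrb", "wgrdjxossj", "wgrff", "wgrgiztdogt", "wgrikfjhuoe", "wgrjdiulv", "wgrlcad", "wgrnkc", "wgromne", "wgrqvy", "wgrrq", "wgrtelrfl", "wgrvbr", "wgrx", "wgrzm"
Leaf count: 16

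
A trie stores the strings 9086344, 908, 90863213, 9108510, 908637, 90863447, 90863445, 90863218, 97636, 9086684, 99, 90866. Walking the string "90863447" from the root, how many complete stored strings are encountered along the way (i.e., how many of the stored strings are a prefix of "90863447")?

3

Check each prefix of "90863447" against the stored set — each match is an end-marker on the path.
Prefixes of the query that are stored words: "908", "9086344", "90863447"
Count: 3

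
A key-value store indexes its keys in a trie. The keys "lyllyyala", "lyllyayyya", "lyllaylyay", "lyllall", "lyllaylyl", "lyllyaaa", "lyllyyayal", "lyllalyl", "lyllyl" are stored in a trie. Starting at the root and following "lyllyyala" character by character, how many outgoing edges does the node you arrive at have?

Follow the path "lyllyyala" to its node, then look at its outgoing edges.
No stored string extends past "lyllyyala".
That node has 0 child edges.

0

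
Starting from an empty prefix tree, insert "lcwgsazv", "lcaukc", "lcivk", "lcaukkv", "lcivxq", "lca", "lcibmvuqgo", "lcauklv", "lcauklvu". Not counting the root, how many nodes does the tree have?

29

Trie structure (* marks end of a word):
(root)
└─ l
   └─ c
      ├─ a *
      │  └─ u
      │     └─ k
      │        ├─ c *
      │        ├─ k
      │        │  └─ v *
      │        └─ l
      │           └─ v *
      │              └─ u *
      ├─ i
      │  ├─ b
      │  │  └─ m
      │  │     └─ v
      │  │        └─ u
      │  │           └─ q
      │  │              └─ g
      │  │                 └─ o *
      │  └─ v
      │     ├─ k *
      │     └─ x
      │        └─ q *
      └─ w
         └─ g
            └─ s
               └─ a
                  └─ z
                     └─ v *
Counting every labelled node above: 29.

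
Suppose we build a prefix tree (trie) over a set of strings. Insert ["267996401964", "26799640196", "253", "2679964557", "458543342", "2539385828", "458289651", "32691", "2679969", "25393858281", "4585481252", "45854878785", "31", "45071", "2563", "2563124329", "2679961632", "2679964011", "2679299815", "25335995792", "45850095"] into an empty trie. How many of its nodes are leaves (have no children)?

A leaf is a node with no children — equivalently, the end of a word that is not a proper prefix of any other stored word.
Those words: "25335995792", "25393858281", "2563124329", "2679299815", "2679961632", "2679964011", "267996401964", "2679964557", "2679969", "31", "32691", "45071", "458289651", "45850095", "458543342", "4585481252", "45854878785"
Leaf count: 17

17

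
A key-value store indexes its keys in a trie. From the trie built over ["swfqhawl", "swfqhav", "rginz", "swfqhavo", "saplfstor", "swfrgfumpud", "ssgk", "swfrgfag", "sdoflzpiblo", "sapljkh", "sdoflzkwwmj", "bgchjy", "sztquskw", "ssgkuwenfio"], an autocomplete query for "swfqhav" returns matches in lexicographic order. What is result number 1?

Filter for "swfqhav…" and sort: "swfqhav", "swfqhavo"
Position 1: swfqhav

swfqhav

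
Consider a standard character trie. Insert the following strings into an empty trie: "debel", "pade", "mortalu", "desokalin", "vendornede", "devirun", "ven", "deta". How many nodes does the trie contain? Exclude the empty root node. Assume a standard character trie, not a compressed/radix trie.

40

Count nodes per top-level branch (shared prefixes stored once):
  'd'-branch (debel, desokalin, deta, devirun): 19 nodes
  'm'-branch (mortalu): 7 nodes
  'p'-branch (pade): 4 nodes
  'v'-branch (ven, vendornede): 10 nodes
Sum: 40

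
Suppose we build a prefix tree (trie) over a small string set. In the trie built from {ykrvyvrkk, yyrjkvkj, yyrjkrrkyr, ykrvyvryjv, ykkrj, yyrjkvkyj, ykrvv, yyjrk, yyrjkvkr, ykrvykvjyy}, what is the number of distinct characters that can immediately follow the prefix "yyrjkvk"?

The children of the "yyrjkvk" node are the distinct next characters among strings starting with "yyrjkvk".
Characters that immediately follow "yyrjkvk" among the stored strings: {j, r, y}.
That node has 3 child edges.

3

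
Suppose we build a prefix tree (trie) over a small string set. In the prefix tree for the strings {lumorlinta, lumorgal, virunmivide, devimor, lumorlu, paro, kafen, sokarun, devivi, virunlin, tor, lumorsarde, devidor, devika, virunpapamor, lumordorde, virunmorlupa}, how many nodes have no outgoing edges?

17

Leaves are exactly the stored words that no other stored word extends.
Those words: "devidor", "devika", "devimor", "devivi", "kafen", "lumordorde", "lumorgal", "lumorlinta", "lumorlu", "lumorsarde", "paro", "sokarun", "tor", "virunlin", "virunmivide", "virunmorlupa", "virunpapamor"
Leaf count: 17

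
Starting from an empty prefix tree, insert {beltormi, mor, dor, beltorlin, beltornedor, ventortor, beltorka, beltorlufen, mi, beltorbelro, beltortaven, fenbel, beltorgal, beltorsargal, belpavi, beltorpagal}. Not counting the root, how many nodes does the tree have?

72

Trace insertions, counting only characters that open a new branch:
  "beltormi" → 8 new (b, e, l, t, o, r, m, i)
  "mor" → 3 new (m, o, r)
  "dor" → 3 new (d, o, r)
  "beltorlin" → prefix "beltor" already present; 3 new (l, i, n)
  "beltornedor" → prefix "beltor" already present; 5 new (n, e, d, o, r)
  "ventortor" → 9 new (v, e, n, t, o, r, t, o, r)
  "beltorka" → prefix "beltor" already present; 2 new (k, a)
  "beltorlufen" → prefix "beltorl" already present; 4 new (u, f, e, n)
  "mi" → prefix "m" already present; 1 new (i)
  "beltorbelro" → prefix "beltor" already present; 5 new (b, e, l, r, o)
  "beltortaven" → prefix "beltor" already present; 5 new (t, a, v, e, n)
  "fenbel" → 6 new (f, e, n, b, e, l)
  "beltorgal" → prefix "beltor" already present; 3 new (g, a, l)
  "beltorsargal" → prefix "beltor" already present; 6 new (s, a, r, g, a, l)
  "belpavi" → prefix "bel" already present; 4 new (p, a, v, i)
  "beltorpagal" → prefix "beltor" already present; 5 new (p, a, g, a, l)
Total nodes = 8 + 3 + 3 + 3 + 5 + 9 + 2 + 4 + 1 + 5 + 5 + 6 + 3 + 6 + 4 + 5 = 72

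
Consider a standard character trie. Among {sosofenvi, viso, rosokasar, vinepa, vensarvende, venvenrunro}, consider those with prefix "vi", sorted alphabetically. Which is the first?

vinepa

Filter for "vi…" and sort: "vinepa", "viso"
The 1st is vinepa.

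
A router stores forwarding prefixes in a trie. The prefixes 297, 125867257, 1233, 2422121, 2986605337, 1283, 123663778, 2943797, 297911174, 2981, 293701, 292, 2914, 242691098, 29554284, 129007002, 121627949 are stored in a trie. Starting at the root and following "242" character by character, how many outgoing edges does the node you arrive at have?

2

Walk "242" from the root, arriving at one node.
Characters that immediately follow "242" among the stored strings: {2, 6}.
That node has 2 child edges.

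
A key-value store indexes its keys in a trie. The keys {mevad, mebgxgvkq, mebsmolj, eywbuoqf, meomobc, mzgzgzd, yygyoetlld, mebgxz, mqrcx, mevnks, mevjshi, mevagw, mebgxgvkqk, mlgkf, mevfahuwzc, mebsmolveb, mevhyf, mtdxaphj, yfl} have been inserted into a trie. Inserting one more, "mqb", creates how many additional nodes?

Walking "mqb" from the root, the first 2 characters ("mq") follow existing edges; "b" is the first miss.
Each of the 1 remaining characters creates one node.

1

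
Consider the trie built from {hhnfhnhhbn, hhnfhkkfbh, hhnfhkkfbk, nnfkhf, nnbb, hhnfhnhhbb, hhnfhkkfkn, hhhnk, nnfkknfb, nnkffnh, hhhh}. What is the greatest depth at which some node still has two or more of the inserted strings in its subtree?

9

The deepest shared node is where two words last agree before diverging.
"hhnfhkkfbh" and "hhnfhkkfbk" agree on "hhnfhkkfb" (9 characters) before diverging; nothing deeper is shared.
Longest shared-prefix length: 9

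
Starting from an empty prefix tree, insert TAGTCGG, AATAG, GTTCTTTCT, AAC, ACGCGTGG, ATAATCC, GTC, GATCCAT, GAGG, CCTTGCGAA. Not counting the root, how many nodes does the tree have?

53

Trace insertions, counting only characters that open a new branch:
  "TAGTCGG" → 7 new (T, A, G, T, C, G, G)
  "AATAG" → 5 new (A, A, T, A, G)
  "GTTCTTTCT" → 9 new (G, T, T, C, T, T, T, C, T)
  "AAC" → prefix "AA" already present; 1 new (C)
  "ACGCGTGG" → prefix "A" already present; 7 new (C, G, C, G, T, G, G)
  "ATAATCC" → prefix "A" already present; 6 new (T, A, A, T, C, C)
  "GTC" → prefix "GT" already present; 1 new (C)
  "GATCCAT" → prefix "G" already present; 6 new (A, T, C, C, A, T)
  "GAGG" → prefix "GA" already present; 2 new (G, G)
  "CCTTGCGAA" → 9 new (C, C, T, T, G, C, G, A, A)
Total nodes = 7 + 5 + 9 + 1 + 7 + 6 + 1 + 6 + 2 + 9 = 53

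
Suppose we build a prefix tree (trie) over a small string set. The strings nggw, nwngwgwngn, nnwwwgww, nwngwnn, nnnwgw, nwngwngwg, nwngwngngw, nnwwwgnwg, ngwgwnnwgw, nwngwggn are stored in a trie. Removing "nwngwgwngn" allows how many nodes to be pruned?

4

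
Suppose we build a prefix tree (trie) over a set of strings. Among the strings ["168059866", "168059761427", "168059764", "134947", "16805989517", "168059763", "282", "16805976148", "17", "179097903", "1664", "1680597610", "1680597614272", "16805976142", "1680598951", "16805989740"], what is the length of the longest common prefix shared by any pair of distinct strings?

Equivalently: take the maximum, over all pairs, of their longest common prefix length.
"168059761427" and "1680597614272" agree on "168059761427" (12 characters) before diverging; nothing deeper is shared.
Longest shared-prefix length: 12

12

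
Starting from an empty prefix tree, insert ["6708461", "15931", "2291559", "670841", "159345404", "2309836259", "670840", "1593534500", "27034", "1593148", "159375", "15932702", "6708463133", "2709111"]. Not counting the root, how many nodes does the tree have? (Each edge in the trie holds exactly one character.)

Trace insertions, counting only characters that open a new branch:
  "6708461" → 7 new (6, 7, 0, 8, 4, 6, 1)
  "15931" → 5 new (1, 5, 9, 3, 1)
  "2291559" → 7 new (2, 2, 9, 1, 5, 5, 9)
  "670841" → prefix "67084" already present; 1 new (1)
  "159345404" → prefix "1593" already present; 5 new (4, 5, 4, 0, 4)
  "2309836259" → prefix "2" already present; 9 new (3, 0, 9, 8, 3, 6, 2, 5, 9)
  "670840" → prefix "67084" already present; 1 new (0)
  "1593534500" → prefix "1593" already present; 6 new (5, 3, 4, 5, 0, 0)
  "27034" → prefix "2" already present; 4 new (7, 0, 3, 4)
  "1593148" → prefix "15931" already present; 2 new (4, 8)
  "159375" → prefix "1593" already present; 2 new (7, 5)
  "15932702" → prefix "1593" already present; 4 new (2, 7, 0, 2)
  "6708463133" → prefix "670846" already present; 4 new (3, 1, 3, 3)
  "2709111" → prefix "270" already present; 4 new (9, 1, 1, 1)
Total nodes = 7 + 5 + 7 + 1 + 5 + 9 + 1 + 6 + 4 + 2 + 2 + 4 + 4 + 4 = 61

61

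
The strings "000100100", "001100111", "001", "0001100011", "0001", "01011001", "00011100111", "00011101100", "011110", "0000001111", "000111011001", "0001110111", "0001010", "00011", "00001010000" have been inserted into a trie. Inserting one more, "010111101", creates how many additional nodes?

Walking "010111101" from the root, the first 5 characters ("01011") follow existing edges; "1" is the first miss.
So 9 − 5 = 4 new nodes.

4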